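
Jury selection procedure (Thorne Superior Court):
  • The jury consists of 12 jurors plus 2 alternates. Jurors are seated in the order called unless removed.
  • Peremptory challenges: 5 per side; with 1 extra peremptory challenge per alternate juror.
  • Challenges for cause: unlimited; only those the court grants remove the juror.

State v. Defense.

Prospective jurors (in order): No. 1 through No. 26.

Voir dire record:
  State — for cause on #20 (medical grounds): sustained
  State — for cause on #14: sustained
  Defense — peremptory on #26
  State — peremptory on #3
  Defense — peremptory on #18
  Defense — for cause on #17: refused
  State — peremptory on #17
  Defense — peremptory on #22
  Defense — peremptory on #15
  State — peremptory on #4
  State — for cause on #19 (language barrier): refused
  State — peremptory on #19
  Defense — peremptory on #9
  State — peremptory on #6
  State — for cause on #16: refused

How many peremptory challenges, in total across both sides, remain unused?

State allotment: 5 base + 1 × 2 alternates = 7. Defense allotment: 5 base + 1 × 2 alternates = 7.
State peremptories used: #3, #17, #4, #19, #6 — 5 (for-cause on #20, #14, #19, #16 don't count).
Defense peremptories used: #26, #18, #22, #15, #9 — 5 (the for-cause on #17 doesn't count).
Remaining: (7 − 5) + (7 − 5) = 4.

4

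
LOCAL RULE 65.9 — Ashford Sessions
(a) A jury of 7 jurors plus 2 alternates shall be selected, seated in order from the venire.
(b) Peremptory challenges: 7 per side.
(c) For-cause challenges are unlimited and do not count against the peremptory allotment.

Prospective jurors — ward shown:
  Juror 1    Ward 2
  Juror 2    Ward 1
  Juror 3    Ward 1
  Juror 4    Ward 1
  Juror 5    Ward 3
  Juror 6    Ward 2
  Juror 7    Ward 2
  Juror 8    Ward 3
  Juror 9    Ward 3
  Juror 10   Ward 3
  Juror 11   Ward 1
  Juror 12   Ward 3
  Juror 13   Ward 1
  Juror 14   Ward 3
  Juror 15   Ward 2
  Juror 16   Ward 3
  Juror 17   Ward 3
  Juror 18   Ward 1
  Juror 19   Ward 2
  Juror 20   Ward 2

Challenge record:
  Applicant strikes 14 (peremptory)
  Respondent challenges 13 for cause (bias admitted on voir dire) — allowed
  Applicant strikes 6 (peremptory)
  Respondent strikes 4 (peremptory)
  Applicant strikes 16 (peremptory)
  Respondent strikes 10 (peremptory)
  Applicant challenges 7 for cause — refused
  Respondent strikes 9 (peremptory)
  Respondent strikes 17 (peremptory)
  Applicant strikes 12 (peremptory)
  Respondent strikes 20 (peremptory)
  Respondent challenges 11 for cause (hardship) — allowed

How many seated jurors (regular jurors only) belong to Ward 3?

Removed: #4, #6, #9, #10, #11, #12, #13, #14, #16, #17, #20.
Seated jurors 1–7: #1, #2, #3, #5, #7, #8, #15 (alternates #18, #19 not counted).
Of those, in Ward 3: #5, #8 → 2.

2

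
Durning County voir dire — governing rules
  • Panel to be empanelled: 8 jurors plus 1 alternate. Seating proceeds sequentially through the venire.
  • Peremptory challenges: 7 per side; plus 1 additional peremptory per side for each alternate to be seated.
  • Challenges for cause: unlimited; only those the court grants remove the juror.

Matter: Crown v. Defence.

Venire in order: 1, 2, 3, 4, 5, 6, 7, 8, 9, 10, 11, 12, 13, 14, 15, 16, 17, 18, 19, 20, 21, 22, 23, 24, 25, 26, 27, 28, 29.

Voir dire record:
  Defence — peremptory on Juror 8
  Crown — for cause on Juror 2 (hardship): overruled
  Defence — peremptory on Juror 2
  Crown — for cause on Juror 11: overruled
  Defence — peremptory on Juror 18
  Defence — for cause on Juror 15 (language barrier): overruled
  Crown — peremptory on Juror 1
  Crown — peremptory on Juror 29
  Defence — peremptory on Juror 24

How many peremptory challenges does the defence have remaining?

Defence allotment: 7 base + 1 × 1 alternate = 8.
Defence peremptories used: #8, #2, #18, #24 — 4 (the for-cause on #15 doesn't count).
Remaining: 8 − 4 = 4.

4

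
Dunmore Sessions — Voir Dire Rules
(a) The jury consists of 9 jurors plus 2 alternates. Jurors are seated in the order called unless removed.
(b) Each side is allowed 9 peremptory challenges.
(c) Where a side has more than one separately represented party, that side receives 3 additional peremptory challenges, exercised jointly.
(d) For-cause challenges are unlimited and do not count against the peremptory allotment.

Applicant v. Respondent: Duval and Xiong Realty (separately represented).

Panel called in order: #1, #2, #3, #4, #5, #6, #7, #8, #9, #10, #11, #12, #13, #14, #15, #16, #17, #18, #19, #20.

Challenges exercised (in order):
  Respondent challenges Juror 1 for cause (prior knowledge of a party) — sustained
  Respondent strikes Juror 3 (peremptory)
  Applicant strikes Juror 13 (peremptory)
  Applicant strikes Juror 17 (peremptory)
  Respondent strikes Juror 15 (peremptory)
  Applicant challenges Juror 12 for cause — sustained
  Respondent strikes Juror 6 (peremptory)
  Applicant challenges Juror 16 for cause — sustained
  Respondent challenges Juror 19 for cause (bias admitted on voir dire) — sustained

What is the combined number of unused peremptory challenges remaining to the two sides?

16

Applicant allotment: 9. Respondent allotment: 9 base + 3 multi-party = 12.
Applicant peremptories used: #13, #17 — 2 (for-cause on #12, #16 don't count).
Respondent peremptories used: #3, #15, #6 — 3 (for-cause on #1, #19 don't count).
Remaining: (9 − 2) + (12 − 3) = 16.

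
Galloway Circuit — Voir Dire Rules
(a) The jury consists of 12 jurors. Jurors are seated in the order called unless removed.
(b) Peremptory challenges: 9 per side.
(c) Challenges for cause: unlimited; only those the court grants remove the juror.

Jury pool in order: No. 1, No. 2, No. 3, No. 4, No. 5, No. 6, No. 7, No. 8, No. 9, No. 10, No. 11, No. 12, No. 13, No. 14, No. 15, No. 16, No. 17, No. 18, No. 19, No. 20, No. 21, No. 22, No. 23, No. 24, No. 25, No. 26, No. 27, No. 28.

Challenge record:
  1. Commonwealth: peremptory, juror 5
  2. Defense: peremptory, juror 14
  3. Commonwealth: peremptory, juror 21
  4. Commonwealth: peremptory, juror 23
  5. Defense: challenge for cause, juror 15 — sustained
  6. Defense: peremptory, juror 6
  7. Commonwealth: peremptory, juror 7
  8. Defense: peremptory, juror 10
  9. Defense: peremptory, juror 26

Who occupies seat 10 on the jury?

Removed: #5, #6, #7, #10, #14, #15, #21, #23, #26.
Seating in order: seats 1–12 → #1, #2, #3, #4, #8, #9, #11, #12, #13, #16, #17, #18.
So seat 10 is #16.

16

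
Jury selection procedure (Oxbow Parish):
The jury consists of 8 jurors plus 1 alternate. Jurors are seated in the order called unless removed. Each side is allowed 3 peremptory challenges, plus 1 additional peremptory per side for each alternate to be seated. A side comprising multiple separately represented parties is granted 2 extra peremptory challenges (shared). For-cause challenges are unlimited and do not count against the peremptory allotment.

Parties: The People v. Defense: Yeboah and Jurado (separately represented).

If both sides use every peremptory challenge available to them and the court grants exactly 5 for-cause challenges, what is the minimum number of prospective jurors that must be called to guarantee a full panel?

Seats to fill: 8 + 1 alternates = 9.
Peremptories — The People: 3 + 1×1 = 4; Defense: 3 + 1×1 + 2 = 6; total 10.
For-cause removals: 5.
Minimum venire: 9 + 10 + 5 = 24.

24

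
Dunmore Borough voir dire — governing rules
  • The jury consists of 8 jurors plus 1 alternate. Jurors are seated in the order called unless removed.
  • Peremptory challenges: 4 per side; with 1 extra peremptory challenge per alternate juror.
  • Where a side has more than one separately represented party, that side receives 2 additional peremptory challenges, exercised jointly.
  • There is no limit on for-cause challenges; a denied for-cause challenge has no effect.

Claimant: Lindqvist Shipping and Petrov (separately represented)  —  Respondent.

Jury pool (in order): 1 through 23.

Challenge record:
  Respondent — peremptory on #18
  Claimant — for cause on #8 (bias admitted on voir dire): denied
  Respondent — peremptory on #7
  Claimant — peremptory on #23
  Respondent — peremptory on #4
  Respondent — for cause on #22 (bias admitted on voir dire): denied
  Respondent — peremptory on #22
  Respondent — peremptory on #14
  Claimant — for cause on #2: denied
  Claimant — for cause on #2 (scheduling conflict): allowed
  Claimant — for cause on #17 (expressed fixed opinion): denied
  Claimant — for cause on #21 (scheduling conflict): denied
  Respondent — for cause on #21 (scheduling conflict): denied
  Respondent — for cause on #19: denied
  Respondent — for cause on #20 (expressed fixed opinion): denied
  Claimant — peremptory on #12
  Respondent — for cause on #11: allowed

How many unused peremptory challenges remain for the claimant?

Claimant allotment: 4 base + 1 × 1 alternate + 2 multi-party = 7.
Claimant peremptories used: #23, #12 — 2 (for-cause on #8, #2, #2, #17, #21 don't count).
Remaining: 7 − 2 = 5.

5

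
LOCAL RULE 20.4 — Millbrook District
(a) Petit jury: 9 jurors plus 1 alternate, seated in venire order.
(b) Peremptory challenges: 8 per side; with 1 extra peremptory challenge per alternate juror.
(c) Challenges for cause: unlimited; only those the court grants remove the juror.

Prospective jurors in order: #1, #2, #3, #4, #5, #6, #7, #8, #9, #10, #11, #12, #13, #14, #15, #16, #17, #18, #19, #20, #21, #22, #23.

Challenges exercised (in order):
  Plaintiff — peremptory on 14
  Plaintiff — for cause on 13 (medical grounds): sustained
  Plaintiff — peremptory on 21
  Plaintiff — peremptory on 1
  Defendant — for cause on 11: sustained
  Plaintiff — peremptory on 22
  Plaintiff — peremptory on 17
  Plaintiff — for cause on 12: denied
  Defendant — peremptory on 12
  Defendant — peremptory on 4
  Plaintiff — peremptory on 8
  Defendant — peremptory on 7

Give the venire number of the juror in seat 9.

18

Removed: #1, #4, #7, #8, #11, #12, #13, #14, #17, #21, #22.
Filling seats in venire order through position 9: #2, #3, #5, #6, #9, #10, #15, #16, #18.
So seat 9 is #18.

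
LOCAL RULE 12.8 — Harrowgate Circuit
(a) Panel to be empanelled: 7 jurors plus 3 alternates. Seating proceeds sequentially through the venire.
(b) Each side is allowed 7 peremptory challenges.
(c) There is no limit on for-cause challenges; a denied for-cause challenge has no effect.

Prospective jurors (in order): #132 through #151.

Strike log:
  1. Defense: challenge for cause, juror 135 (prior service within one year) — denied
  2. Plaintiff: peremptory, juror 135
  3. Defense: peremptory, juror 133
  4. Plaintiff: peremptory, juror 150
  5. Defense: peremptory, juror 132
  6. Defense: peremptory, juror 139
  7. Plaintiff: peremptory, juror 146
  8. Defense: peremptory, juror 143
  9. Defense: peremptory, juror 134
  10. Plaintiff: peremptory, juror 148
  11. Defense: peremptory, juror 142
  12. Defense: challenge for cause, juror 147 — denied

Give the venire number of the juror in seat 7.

145

Removed: #132, #133, #134, #135, #139, #142, #143, #146, #148, #150. (#147 stays — for-cause denied.)
Seating in order: seats 1–7 → #136, #137, #138, #140, #141, #144, #145; alternates → #147, #149, #151.
So seat 7 is #145.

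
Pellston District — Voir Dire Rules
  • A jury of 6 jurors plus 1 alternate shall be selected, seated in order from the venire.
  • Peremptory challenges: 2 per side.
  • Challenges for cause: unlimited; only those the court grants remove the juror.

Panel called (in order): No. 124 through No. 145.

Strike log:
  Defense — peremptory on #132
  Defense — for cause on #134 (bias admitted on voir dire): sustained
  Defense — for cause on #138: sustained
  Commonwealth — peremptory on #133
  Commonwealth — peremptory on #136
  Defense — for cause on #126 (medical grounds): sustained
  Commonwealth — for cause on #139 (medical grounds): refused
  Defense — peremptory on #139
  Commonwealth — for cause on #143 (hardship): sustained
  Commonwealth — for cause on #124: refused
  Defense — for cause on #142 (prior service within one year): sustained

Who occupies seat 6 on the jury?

Removed: #126, #132, #133, #134, #136, #138, #139, #142, #143. (#124 stays — for-cause denied.)
Seating in order: seats 1–6 → #124, #125, #127, #128, #129, #130; alternates → #131.
So seat 6 is #130.

130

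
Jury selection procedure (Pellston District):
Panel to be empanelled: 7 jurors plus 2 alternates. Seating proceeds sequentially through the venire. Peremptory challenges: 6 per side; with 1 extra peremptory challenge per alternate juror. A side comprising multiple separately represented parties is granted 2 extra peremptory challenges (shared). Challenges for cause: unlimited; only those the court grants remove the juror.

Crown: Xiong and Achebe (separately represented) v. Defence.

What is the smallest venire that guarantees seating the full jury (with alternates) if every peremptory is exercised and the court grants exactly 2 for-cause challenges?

29

Seats to fill: 7 + 2 alternates = 9.
Peremptories — Crown: 6 + 1×2 + 2 = 10; Defence: 6 + 1×2 = 8; total 18.
For-cause removals: 2.
Minimum venire: 9 + 18 + 2 = 29.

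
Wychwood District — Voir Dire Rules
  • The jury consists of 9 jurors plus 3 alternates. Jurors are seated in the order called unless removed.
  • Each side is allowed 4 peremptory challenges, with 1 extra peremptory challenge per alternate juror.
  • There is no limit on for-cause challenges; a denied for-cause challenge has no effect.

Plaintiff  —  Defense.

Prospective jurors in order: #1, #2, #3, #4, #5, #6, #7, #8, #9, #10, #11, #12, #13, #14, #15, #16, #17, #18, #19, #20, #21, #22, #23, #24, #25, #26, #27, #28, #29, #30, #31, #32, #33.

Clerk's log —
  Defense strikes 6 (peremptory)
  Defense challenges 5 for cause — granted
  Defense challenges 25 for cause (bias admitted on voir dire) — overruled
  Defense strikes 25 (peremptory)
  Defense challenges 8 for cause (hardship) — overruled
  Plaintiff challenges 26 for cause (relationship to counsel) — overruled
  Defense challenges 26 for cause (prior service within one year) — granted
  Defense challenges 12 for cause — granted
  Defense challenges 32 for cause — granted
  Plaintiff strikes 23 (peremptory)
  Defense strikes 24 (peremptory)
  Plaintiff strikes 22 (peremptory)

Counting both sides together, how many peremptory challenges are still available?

9

Plaintiff allotment: 4 base + 1 × 3 alternates = 7. Defense allotment: 4 base + 1 × 3 alternates = 7.
Plaintiff peremptories used: #23, #22 — 2 (the for-cause on #26 doesn't count).
Defense peremptories used: #6, #25, #24 — 3 (for-cause on #5, #25, #8, #26, #12, #32 don't count).
Remaining: (7 − 2) + (7 − 3) = 9.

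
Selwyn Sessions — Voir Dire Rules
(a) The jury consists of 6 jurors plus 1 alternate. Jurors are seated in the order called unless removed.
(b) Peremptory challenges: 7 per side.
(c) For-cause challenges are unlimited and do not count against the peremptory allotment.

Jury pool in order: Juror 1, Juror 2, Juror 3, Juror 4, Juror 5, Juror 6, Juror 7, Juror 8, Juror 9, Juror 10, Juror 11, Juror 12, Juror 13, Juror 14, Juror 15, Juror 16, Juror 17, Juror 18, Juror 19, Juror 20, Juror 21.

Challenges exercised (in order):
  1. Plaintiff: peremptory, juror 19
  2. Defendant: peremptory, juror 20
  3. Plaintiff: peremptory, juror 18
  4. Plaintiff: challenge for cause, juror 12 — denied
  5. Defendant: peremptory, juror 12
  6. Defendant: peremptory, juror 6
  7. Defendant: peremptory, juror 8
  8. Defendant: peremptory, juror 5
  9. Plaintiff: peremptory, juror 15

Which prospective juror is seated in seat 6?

9

Removed: #5, #6, #8, #12, #15, #18, #19, #20.
Filling seats in venire order through position 6: #1, #2, #3, #4, #7, #9.
So seat 6 is #9.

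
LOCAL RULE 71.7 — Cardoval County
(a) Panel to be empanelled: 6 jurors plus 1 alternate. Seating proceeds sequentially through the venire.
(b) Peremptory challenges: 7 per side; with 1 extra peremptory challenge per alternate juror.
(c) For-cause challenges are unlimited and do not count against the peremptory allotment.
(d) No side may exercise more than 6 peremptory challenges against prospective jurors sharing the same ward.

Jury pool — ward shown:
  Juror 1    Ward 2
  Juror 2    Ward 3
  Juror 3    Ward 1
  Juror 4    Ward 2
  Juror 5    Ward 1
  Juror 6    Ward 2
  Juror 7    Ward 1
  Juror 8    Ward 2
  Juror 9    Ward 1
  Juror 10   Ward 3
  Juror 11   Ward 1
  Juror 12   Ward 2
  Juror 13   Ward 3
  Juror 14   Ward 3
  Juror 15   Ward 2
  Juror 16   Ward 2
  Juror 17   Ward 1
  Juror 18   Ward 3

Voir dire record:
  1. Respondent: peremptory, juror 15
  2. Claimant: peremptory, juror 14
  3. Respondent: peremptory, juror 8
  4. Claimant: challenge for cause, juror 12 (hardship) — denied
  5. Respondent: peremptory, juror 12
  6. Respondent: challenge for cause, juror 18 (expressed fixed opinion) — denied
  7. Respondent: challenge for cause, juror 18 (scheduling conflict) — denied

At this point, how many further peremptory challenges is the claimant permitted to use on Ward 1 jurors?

6

Claimant peremptories so far: #14 — 1 of 8 used, 7 left overall.
Against Ward 1: none yet — per-ward cap 6 leaves 6.
Binding limit: min(7, 6) = 6.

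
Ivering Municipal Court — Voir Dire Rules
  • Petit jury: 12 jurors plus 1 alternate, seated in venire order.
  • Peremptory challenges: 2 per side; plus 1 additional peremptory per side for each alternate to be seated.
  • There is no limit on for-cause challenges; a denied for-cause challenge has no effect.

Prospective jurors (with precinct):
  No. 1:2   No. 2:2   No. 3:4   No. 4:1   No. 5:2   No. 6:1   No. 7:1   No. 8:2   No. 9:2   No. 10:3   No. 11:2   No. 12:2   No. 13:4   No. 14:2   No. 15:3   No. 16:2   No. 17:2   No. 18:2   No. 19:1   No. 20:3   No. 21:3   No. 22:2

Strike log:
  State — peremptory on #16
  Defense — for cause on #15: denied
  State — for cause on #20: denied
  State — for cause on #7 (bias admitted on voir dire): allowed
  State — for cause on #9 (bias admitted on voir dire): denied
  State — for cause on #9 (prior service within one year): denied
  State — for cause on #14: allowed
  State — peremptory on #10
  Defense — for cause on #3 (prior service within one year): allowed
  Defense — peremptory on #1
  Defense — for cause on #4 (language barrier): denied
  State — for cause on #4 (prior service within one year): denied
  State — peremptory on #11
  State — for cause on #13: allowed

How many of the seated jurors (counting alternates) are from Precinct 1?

3

Removed: #1, #3, #7, #10, #11, #13, #14, #16.
Seated (13 incl. alternates): #2, #4, #5, #6, #8, #9, #12, #15, #17, #18, #19, #20, #21.
Of those, in Precinct 1: #4, #6, #19 → 3.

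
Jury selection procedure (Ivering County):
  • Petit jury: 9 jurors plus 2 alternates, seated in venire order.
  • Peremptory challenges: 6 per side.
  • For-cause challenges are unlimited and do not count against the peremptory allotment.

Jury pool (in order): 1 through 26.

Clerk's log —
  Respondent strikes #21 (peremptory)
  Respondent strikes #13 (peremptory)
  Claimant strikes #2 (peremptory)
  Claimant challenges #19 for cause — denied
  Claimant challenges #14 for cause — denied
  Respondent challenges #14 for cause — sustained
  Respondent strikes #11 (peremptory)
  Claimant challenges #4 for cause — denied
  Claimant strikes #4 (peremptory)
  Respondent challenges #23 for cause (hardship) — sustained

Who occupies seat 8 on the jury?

Removed: #2, #4, #11, #13, #14, #21, #23. (#19 stays — for-cause denied.)
Seating in order: seats 1–9 → #1, #3, #5, #6, #7, #8, #9, #10, #12; alternates → #15, #16.
So seat 8 is #10.

10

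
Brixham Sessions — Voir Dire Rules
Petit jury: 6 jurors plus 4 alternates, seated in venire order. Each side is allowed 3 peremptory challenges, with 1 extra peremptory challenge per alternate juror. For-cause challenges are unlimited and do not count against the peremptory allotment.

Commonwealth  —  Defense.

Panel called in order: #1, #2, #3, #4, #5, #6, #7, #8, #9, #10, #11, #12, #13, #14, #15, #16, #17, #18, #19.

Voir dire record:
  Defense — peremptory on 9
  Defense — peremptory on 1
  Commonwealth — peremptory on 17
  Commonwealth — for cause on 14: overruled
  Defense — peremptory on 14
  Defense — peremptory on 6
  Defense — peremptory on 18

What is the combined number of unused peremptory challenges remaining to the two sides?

Commonwealth allotment: 3 base + 1 × 4 alternates = 7. Defense allotment: 3 base + 1 × 4 alternates = 7.
Commonwealth peremptories used: #17 — 1 (the for-cause on #14 doesn't count).
Defense peremptories used: #9, #1, #14, #6, #18 — 5.
Remaining: (7 − 1) + (7 − 5) = 8.

8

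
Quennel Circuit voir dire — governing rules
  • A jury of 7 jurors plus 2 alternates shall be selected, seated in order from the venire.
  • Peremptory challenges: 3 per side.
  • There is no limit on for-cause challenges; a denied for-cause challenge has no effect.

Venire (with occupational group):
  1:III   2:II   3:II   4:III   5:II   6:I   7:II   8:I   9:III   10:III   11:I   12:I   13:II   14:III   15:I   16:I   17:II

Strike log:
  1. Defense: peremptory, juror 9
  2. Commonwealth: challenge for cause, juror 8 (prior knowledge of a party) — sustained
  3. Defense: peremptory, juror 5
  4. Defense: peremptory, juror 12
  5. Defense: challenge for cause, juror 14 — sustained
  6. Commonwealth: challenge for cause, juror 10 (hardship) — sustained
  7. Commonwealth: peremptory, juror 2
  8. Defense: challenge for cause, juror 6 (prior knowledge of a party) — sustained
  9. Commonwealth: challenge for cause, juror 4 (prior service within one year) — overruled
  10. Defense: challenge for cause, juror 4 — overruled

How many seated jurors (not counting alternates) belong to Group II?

Removed: #2, #5, #6, #8, #9, #10, #12, #14.
Seated jurors 1–7: #1, #3, #4, #7, #11, #13, #15 (alternates #16, #17 not counted).
Of those, in Group II: #3, #7, #13 → 3.

3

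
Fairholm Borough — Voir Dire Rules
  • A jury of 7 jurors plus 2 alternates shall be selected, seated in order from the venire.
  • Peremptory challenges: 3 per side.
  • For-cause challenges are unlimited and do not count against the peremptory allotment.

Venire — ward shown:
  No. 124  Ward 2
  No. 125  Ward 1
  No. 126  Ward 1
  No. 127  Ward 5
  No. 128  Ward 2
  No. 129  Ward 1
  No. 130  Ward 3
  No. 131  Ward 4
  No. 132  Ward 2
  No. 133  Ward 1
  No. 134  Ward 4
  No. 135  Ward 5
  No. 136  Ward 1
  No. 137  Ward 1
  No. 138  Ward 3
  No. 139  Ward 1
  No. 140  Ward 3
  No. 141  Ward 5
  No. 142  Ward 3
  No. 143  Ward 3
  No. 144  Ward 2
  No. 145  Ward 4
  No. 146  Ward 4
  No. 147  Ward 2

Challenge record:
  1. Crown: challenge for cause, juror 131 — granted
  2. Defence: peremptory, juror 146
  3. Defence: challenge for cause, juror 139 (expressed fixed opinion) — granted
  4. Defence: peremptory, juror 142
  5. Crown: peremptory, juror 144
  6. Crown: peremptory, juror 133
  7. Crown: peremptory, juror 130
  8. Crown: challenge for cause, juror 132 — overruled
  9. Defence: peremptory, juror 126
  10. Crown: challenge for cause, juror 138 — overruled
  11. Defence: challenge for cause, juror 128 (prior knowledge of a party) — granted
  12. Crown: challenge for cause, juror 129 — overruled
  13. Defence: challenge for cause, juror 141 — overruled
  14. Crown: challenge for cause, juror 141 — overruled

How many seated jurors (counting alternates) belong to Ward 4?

1

Removed: #126, #128, #130, #131, #133, #139, #142, #144, #146.
Seated (9 incl. alternates): #124, #125, #127, #129, #132, #134, #135, #136, #137.
Of those, in Ward 4: #134 → 1.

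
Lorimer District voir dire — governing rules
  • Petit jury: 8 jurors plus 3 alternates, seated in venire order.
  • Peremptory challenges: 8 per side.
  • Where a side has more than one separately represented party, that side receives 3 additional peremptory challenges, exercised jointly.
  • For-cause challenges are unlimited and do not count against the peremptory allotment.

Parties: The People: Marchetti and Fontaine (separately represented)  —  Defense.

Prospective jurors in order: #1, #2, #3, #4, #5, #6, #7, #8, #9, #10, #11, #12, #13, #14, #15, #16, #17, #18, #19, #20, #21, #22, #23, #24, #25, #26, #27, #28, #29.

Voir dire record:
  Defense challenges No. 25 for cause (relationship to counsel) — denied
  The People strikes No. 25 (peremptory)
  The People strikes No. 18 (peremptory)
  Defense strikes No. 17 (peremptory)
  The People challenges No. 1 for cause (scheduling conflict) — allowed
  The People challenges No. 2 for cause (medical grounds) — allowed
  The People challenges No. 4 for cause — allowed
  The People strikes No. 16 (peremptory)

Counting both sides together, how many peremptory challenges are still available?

The People allotment: 8 base + 3 multi-party = 11. Defense allotment: 8.
The People peremptories used: #25, #18, #16 — 3 (for-cause on #1, #2, #4 don't count).
Defense peremptories used: #17 — 1 (the for-cause on #25 doesn't count).
Remaining: (11 − 3) + (8 − 1) = 15.

15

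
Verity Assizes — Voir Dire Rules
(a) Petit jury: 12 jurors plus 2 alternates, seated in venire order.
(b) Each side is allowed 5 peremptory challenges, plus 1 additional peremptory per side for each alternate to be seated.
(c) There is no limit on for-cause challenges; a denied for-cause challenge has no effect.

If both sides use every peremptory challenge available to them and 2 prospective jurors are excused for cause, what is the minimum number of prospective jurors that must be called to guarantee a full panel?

Seats to fill: 12 + 2 alternates = 14.
Peremptories: 5 + 1×2 = 7 per side × 2 sides = 14.
For-cause removals: 2.
Minimum venire: 14 + 14 + 2 = 30.

30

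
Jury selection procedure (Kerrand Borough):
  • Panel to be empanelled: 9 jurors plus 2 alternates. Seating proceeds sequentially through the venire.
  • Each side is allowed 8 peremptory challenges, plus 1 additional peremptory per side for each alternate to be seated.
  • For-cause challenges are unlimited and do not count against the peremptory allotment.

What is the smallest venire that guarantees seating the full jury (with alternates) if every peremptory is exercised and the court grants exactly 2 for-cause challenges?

Seats to fill: 9 + 2 alternates = 11.
Peremptories: 8 + 1×2 = 10 per side × 2 sides = 20.
For-cause removals: 2.
Minimum venire: 11 + 20 + 2 = 33.

33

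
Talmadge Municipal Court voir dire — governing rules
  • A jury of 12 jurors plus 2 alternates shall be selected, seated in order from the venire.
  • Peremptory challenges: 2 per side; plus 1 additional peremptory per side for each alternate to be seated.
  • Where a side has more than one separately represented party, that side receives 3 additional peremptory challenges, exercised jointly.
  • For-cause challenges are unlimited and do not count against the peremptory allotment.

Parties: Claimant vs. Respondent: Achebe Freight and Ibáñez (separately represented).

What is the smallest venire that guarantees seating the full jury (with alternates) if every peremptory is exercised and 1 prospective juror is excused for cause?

Seats to fill: 12 + 2 alternates = 14.
Peremptories — Claimant: 2 + 1×2 = 4; Respondent: 2 + 1×2 + 3 = 7; total 11.
For-cause removals: 1.
Minimum venire: 14 + 11 + 1 = 26.

26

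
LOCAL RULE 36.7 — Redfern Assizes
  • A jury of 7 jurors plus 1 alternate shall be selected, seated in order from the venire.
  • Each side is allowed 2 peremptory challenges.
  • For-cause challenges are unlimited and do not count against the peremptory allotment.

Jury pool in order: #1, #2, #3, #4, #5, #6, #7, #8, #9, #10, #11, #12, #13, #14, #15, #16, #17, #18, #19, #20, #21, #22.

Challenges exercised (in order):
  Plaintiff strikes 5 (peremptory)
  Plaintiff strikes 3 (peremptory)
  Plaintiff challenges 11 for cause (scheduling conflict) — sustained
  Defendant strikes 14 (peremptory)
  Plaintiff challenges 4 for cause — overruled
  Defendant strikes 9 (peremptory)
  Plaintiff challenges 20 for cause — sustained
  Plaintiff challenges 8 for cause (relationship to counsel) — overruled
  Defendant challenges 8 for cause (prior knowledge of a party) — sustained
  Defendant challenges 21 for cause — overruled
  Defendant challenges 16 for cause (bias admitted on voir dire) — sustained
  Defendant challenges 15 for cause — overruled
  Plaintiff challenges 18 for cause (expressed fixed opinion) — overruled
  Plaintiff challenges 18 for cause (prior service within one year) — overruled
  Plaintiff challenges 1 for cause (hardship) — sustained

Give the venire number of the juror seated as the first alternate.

Removed: #1, #3, #5, #8, #9, #11, #14, #16, #20. (#4, #15, #18, #21 stay — for-cause denied.)
Seating in order: seats 1–7 → #2, #4, #6, #7, #10, #12, #13; alternates → #15.
So alternate 1 is #15.

15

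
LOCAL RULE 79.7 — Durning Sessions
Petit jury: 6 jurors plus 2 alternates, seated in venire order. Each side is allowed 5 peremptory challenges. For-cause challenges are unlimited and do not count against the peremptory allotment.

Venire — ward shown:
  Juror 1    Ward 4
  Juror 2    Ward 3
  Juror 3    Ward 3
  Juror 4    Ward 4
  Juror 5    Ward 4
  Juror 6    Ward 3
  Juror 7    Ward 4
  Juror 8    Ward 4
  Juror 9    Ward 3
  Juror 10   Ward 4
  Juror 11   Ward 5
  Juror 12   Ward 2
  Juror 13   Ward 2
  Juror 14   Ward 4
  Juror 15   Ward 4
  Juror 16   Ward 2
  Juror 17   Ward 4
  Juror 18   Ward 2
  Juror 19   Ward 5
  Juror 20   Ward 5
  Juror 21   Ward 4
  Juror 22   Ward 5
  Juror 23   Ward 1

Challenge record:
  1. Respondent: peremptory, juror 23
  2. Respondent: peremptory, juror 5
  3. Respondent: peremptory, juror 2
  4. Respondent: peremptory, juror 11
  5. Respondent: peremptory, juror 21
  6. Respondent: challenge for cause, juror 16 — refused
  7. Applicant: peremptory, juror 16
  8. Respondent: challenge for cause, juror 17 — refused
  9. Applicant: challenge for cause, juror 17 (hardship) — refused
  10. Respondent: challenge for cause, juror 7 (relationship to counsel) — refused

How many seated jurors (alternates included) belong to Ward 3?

Removed: #2, #5, #11, #16, #21, #23.
Seated (8 incl. alternates): #1, #3, #4, #6, #7, #8, #9, #10.
Of those, in Ward 3: #3, #6, #9 → 3.

3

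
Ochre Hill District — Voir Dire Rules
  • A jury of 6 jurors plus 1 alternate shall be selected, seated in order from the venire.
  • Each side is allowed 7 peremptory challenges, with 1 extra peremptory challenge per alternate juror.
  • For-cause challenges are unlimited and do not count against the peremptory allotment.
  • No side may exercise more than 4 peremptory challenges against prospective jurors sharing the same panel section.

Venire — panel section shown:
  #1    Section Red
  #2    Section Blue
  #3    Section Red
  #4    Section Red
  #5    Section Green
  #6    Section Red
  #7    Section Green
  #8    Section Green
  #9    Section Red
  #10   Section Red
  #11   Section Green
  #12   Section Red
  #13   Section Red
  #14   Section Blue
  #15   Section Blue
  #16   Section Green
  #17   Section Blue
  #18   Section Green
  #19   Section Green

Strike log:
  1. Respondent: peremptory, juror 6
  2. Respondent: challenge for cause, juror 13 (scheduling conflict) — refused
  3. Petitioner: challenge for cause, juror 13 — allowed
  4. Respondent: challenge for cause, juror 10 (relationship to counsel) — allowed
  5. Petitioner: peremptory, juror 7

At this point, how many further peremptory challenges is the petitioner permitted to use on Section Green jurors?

Petitioner peremptories so far: #7 — 1 of 8 used, 7 left overall.
Against Section Green: #7 — 1 used; per-section cap 4 leaves 3.
Binding limit: min(7, 3) = 3.

3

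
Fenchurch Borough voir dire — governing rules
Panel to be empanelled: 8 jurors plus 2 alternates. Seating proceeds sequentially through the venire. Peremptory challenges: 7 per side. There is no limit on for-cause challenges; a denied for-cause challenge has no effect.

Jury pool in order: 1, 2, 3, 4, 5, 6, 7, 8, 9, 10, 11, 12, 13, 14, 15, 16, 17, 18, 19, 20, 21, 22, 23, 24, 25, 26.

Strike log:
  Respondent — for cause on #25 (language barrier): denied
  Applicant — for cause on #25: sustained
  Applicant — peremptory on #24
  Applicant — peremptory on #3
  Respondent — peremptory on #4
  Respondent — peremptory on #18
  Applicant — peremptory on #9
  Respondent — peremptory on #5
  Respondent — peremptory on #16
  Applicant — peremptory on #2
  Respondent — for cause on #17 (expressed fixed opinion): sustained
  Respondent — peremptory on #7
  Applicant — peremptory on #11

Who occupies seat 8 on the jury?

Removed: #2, #3, #4, #5, #7, #9, #11, #16, #17, #18, #24, #25.
Filling seats in venire order through position 8: #1, #6, #8, #10, #12, #13, #14, #15.
So seat 8 is #15.

15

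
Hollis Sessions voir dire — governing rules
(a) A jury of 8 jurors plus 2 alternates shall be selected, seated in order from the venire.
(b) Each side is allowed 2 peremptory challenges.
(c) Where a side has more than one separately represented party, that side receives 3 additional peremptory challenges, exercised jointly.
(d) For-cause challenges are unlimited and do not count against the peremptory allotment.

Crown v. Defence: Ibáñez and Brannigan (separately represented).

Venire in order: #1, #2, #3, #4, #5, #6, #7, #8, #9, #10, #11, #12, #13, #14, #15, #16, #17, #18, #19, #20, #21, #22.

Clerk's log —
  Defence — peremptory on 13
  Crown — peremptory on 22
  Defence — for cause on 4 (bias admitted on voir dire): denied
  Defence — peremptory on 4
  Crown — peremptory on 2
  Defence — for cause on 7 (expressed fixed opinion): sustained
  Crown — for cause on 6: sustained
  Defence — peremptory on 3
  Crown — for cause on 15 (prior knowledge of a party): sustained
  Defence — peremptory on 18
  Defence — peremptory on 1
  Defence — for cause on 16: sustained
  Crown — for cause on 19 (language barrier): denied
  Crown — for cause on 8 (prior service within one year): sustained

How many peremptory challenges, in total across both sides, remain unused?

0

Crown allotment: 2. Defence allotment: 2 base + 3 multi-party = 5.
Crown peremptories used: #22, #2 — 2 (for-cause on #6, #15, #19, #8 don't count).
Defence peremptories used: #13, #4, #3, #18, #1 — 5 (for-cause on #4, #7, #16 don't count).
Remaining: (2 − 2) + (5 − 5) = 0.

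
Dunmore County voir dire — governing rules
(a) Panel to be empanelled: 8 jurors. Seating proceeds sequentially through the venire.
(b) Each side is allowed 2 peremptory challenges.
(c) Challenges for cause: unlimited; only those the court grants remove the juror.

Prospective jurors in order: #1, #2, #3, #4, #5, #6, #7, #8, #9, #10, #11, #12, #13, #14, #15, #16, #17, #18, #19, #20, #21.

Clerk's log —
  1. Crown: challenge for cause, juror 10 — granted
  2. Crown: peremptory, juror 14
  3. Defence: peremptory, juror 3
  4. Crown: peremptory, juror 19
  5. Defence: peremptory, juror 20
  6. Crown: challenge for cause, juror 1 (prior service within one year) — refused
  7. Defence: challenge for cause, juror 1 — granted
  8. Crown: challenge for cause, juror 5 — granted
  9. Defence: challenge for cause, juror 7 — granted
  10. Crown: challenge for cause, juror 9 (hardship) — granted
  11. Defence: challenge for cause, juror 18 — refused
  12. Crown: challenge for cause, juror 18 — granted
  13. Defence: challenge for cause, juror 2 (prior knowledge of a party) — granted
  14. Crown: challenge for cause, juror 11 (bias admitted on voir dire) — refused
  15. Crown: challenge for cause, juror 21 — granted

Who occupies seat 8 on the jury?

16

Removed: #1, #2, #3, #5, #7, #9, #10, #14, #18, #19, #20, #21. (#11 stays — for-cause denied.)
Seating in order: seats 1–8 → #4, #6, #8, #11, #12, #13, #15, #16.
So seat 8 is #16.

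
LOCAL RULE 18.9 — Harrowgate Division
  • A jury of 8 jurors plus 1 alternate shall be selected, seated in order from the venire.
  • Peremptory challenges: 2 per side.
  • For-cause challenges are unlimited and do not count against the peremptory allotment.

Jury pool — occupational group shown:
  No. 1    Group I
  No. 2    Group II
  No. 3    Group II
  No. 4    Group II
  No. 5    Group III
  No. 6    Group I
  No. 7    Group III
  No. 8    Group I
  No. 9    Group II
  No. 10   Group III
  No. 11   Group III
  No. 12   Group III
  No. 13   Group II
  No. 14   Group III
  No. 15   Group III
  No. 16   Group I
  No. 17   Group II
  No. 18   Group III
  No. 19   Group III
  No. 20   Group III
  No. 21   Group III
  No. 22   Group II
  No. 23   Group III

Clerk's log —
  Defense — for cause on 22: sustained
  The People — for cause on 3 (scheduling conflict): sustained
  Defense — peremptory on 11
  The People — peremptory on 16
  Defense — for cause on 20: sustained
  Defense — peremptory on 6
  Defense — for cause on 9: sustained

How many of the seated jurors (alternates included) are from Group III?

4

Removed: #3, #6, #9, #11, #16, #20, #22.
Seated (9 incl. alternates): #1, #2, #4, #5, #7, #8, #10, #12, #13.
Of those, in Group III: #5, #7, #10, #12 → 4.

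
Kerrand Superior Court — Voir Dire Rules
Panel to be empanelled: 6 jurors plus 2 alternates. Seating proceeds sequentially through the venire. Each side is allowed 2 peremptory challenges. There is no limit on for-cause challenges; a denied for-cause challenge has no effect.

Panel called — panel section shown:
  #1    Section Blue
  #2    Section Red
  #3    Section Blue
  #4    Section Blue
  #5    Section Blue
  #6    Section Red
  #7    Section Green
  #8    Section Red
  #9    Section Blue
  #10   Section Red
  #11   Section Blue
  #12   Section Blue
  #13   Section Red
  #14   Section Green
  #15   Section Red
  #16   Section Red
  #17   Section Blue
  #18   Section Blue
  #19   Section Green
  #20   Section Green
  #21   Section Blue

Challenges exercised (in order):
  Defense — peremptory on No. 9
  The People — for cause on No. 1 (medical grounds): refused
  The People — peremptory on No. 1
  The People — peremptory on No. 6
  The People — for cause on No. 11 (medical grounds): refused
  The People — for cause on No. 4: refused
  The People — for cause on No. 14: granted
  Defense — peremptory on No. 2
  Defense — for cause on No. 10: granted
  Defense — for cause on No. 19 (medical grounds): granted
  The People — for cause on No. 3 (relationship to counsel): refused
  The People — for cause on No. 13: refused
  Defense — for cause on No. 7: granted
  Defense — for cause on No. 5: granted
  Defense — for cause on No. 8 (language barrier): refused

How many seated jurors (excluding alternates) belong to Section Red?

Removed: #1, #2, #5, #6, #7, #9, #10, #14, #19.
Seated jurors 1–6: #3, #4, #8, #11, #12, #13 (alternates #15, #16 not counted).
Of those, in Section Red: #8, #13 → 2.

2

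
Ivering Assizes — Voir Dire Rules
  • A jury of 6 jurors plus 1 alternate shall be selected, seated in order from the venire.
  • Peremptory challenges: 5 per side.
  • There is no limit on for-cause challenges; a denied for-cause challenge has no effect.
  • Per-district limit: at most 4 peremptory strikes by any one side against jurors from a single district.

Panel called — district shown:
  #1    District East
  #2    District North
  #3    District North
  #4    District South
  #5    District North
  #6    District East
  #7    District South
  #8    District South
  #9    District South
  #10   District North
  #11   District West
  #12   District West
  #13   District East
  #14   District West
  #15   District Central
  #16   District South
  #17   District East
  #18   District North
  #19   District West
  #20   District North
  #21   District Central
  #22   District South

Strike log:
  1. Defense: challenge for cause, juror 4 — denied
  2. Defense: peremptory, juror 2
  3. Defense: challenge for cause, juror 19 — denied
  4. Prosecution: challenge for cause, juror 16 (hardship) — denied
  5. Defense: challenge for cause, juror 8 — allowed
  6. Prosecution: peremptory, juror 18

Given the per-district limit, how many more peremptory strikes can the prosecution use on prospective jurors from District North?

Prosecution peremptories so far: #18 — 1 of 5 used, 4 left overall.
Against District North: #18 — 1 used; per-district cap 4 leaves 3.
Binding limit: min(4, 3) = 3.

3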